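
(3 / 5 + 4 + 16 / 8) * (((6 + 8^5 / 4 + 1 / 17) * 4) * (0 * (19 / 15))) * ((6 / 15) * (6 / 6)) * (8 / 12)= 0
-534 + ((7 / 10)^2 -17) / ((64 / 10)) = -343411 / 640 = -536.58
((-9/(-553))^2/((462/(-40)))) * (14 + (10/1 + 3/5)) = -13284/23547293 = -0.00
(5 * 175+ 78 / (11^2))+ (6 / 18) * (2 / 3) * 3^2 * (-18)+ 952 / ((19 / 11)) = 3197455 / 2299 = 1390.80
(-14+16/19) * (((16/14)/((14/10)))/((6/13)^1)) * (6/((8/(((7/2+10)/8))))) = -219375/7448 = -29.45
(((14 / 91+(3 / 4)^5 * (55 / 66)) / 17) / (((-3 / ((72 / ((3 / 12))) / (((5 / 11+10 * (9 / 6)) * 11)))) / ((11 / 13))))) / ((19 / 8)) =-308913 / 74238320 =-0.00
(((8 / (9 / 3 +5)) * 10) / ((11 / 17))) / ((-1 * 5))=-34 / 11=-3.09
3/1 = 3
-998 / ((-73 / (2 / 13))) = 1996 / 949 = 2.10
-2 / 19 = -0.11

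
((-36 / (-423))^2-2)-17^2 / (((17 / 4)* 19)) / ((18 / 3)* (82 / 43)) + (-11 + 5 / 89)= -6087510259 / 459456537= -13.25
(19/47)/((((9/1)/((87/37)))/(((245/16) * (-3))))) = -134995/27824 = -4.85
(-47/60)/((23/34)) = -799/690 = -1.16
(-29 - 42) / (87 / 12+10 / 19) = -9.13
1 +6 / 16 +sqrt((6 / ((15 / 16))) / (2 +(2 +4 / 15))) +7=9.60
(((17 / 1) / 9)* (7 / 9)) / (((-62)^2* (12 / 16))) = 119 / 233523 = 0.00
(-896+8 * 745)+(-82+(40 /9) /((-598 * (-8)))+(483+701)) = 33185417 /5382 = 6166.00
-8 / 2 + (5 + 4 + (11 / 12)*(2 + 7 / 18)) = 1553 / 216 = 7.19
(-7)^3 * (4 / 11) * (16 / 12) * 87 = -159152 / 11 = -14468.36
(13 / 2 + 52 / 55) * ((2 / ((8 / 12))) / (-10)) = -2457 / 1100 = -2.23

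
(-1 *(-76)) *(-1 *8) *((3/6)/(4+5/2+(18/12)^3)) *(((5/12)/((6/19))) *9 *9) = -259920/79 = -3290.13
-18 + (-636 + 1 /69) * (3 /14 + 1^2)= -109057 /138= -790.27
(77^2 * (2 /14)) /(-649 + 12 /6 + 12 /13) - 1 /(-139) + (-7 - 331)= -396123948 /1167461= -339.30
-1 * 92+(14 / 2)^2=-43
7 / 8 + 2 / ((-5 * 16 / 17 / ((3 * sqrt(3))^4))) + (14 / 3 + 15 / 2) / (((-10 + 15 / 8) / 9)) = -83831 / 260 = -322.43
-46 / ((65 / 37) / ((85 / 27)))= -28934 / 351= -82.43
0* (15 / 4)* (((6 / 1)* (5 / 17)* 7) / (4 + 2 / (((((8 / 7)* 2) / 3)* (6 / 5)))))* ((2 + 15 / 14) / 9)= 0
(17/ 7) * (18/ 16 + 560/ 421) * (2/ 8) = 140573/ 94304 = 1.49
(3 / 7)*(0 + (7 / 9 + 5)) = 52 / 21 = 2.48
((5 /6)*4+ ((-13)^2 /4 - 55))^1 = -9.42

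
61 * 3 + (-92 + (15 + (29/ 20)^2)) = 43241/ 400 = 108.10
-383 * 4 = -1532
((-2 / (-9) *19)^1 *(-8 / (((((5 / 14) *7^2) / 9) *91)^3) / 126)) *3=-32832 / 226165496375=-0.00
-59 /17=-3.47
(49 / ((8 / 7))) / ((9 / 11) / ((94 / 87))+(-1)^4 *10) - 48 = -39965 / 908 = -44.01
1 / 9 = 0.11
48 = 48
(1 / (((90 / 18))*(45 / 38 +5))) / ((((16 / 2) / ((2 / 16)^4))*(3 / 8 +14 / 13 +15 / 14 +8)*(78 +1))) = 1729 / 1456399001600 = 0.00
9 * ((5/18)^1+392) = 7061/2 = 3530.50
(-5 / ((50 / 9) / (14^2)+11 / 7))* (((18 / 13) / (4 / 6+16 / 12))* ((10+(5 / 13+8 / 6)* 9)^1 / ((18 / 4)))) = -2919420 / 238459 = -12.24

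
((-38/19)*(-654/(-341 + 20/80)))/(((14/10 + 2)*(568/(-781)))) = 35970/23171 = 1.55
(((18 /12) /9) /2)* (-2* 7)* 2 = -2.33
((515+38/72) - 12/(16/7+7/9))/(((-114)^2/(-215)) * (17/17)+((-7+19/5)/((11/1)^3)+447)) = 1017222426715/768569632668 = 1.32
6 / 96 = 1 / 16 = 0.06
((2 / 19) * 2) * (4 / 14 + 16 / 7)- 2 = -194 / 133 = -1.46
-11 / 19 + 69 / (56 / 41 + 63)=24722 / 50141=0.49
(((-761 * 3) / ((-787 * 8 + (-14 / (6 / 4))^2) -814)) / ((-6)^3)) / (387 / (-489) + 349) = -124043 / 28699569184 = -0.00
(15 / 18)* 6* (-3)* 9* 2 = -270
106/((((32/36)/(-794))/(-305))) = 57757545/2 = 28878772.50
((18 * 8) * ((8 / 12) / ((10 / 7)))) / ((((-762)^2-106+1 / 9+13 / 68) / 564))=115976448 / 1776447205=0.07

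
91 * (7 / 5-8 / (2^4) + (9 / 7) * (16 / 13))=225.90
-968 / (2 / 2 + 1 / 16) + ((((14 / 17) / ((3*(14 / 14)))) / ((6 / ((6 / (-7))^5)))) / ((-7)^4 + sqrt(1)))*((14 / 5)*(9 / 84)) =-223306062088 / 245106085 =-911.06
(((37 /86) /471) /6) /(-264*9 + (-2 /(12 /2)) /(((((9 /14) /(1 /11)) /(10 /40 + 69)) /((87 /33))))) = -13431 /210374864530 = -0.00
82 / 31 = 2.65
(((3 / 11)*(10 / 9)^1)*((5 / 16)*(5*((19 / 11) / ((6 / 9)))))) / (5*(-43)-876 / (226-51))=-415625 / 74537936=-0.01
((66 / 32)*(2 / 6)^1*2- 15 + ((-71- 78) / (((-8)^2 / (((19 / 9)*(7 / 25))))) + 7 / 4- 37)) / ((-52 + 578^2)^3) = -723617 / 536693967389963059200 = -0.00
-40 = -40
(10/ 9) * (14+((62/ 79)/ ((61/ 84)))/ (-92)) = 15504160/ 997533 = 15.54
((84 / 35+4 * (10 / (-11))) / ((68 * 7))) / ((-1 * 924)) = 1 / 355740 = 0.00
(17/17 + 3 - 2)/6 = 1/3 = 0.33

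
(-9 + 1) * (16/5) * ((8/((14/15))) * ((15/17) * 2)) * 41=-1889280/119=-15876.30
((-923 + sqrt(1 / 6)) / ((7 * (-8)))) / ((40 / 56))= 923 / 40-sqrt(6) / 240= 23.06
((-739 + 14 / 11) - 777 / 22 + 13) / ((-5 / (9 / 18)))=16721 / 220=76.00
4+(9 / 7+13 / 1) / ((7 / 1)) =296 / 49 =6.04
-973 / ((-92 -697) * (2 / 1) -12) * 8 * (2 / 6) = 3892 / 2385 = 1.63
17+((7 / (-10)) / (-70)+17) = 3401 / 100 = 34.01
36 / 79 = 0.46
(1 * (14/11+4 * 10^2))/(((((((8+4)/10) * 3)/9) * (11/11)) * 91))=11035/1001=11.02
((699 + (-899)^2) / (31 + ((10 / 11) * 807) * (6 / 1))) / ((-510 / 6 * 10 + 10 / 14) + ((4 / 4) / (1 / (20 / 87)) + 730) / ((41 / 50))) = 44434333020 / 10041694057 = 4.42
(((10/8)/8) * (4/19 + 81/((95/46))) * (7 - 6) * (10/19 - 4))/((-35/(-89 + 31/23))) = -2225124/41515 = -53.60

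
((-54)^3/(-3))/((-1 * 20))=-13122/5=-2624.40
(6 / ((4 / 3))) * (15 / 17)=135 / 34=3.97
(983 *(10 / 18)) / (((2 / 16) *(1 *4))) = 9830 / 9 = 1092.22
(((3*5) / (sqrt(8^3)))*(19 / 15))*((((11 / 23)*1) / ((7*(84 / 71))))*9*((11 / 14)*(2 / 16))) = 489687*sqrt(2) / 16156672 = 0.04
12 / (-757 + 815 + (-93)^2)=12 / 8707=0.00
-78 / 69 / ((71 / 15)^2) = -5850 / 115943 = -0.05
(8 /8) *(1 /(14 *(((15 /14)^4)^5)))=5976303958948914397184 /332525673007965087890625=0.02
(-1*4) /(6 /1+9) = -4 /15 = -0.27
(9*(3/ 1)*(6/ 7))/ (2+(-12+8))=-81/ 7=-11.57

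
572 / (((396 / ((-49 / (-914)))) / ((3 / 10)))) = 637 / 27420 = 0.02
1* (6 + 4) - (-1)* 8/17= 178/17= 10.47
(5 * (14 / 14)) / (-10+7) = -5 / 3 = -1.67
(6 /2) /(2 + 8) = 3 /10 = 0.30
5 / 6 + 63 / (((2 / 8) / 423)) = 639581 / 6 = 106596.83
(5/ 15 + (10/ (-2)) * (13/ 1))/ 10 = -97/ 15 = -6.47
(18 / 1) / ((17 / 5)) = 90 / 17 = 5.29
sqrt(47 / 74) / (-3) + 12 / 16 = 3 / 4 - sqrt(3478) / 222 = 0.48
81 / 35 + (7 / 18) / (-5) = 1409 / 630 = 2.24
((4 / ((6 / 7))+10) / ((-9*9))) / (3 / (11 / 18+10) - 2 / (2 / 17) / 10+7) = -84040 / 2591109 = -0.03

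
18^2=324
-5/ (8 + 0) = -5/ 8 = -0.62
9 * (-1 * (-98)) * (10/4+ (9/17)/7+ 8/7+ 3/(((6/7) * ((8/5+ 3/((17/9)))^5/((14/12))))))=3290.64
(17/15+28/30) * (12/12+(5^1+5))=341/15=22.73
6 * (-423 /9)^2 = 13254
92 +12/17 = 1576/17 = 92.71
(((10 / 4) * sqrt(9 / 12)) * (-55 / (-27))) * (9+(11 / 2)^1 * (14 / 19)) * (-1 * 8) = -136400 * sqrt(3) / 513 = -460.53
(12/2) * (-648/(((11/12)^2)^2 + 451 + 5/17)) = -1370566656/159335489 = -8.60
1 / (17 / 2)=0.12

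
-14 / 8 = -7 / 4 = -1.75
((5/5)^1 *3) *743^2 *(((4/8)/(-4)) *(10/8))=-8280735/32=-258772.97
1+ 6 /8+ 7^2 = 203 /4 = 50.75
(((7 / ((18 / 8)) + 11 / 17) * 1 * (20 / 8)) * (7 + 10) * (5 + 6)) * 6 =31625 / 3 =10541.67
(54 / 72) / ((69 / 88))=22 / 23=0.96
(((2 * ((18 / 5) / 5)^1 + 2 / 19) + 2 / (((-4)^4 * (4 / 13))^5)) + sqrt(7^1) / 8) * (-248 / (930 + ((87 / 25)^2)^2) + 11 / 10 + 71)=134.83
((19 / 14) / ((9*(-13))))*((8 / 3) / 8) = -0.00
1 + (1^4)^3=2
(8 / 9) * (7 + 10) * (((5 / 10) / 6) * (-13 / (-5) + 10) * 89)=21182 / 15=1412.13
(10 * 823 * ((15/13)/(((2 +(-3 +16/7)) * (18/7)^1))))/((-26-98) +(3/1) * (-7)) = -201635/10179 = -19.81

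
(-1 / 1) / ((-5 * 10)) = 1 / 50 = 0.02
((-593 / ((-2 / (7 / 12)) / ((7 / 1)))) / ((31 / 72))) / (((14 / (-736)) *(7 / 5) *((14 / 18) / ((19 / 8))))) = -69968070 / 217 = -322433.50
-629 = -629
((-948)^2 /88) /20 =56169 /110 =510.63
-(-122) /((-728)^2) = 61 /264992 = 0.00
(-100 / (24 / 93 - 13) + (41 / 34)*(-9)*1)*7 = -56497 / 2686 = -21.03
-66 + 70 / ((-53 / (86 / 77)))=-39338 / 583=-67.48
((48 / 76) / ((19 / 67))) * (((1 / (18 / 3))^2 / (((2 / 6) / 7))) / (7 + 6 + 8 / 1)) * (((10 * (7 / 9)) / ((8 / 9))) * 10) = 5.41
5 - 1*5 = 0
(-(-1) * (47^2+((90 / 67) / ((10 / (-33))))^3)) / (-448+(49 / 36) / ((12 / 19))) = -275696954208 / 57928457615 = -4.76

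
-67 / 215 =-0.31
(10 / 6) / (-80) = -1 / 48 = -0.02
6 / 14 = 3 / 7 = 0.43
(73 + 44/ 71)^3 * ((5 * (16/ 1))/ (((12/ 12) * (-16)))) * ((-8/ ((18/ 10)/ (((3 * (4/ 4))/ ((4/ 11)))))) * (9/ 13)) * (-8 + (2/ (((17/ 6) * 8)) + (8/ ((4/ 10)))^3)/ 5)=6377320497213495885/ 79098331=80625222006.44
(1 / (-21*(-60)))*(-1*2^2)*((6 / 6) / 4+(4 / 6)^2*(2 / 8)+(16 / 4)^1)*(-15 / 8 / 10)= 0.00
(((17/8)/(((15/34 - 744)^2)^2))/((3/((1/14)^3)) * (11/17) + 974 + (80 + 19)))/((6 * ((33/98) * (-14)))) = -168962983/4399599478372074633507147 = -0.00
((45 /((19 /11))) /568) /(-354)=-165 /1273456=-0.00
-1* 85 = -85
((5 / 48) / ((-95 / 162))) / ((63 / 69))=-207 / 1064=-0.19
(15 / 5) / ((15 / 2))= 2 / 5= 0.40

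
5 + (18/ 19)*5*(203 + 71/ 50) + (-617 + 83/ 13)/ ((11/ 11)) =447922/ 1235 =362.69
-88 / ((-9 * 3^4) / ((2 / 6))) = 88 / 2187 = 0.04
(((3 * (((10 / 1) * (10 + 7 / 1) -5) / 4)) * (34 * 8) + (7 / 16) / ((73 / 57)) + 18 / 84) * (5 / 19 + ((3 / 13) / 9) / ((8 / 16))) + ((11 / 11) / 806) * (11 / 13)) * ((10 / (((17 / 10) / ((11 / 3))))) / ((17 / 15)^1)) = 201429.88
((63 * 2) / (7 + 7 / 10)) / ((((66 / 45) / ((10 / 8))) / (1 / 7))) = 3375 / 1694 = 1.99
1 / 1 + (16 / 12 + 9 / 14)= 125 / 42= 2.98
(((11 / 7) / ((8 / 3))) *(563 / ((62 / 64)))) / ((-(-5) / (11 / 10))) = 408738 / 5425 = 75.34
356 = 356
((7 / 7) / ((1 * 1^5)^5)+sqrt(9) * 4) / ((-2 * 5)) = -13 / 10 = -1.30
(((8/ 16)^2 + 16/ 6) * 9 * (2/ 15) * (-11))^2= 5929/ 4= 1482.25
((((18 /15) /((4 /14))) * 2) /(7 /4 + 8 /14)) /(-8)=-147 /325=-0.45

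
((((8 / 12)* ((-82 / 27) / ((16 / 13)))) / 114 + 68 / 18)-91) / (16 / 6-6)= 3222173 / 123120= 26.17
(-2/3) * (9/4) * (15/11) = -45/22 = -2.05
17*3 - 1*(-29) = 80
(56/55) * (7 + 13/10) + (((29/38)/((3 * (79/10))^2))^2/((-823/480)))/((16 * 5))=726131520659567564/85923480421421775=8.45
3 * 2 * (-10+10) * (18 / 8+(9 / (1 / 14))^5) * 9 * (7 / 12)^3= 0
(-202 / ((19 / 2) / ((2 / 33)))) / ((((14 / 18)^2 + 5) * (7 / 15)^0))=-10908 / 47443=-0.23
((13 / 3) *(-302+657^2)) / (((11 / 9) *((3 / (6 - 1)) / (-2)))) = -56075110 / 11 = -5097737.27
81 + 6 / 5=411 / 5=82.20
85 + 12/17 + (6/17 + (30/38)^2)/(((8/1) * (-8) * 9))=85.70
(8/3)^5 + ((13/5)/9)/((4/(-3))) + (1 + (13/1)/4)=337481/2430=138.88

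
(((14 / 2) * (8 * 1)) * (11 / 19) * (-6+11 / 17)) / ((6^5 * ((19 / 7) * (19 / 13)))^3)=-5280271997 / 893105773356104257536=-0.00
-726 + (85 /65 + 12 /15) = -47053 /65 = -723.89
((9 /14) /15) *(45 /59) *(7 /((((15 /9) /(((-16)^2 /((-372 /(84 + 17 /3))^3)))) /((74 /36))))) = -720209033 /711855945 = -1.01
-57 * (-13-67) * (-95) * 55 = -23826000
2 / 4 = 1 / 2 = 0.50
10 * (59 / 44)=295 / 22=13.41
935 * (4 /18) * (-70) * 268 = -35081200 /9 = -3897911.11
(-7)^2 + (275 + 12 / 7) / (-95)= 30648 / 665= 46.09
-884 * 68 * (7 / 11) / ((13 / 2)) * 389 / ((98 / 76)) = -136703936 / 77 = -1775375.79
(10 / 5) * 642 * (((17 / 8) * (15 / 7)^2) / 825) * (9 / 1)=147339 / 1078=136.68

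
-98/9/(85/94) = -9212/765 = -12.04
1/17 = 0.06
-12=-12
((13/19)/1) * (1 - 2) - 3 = -70/19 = -3.68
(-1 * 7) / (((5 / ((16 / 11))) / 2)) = -224 / 55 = -4.07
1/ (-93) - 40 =-3721/ 93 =-40.01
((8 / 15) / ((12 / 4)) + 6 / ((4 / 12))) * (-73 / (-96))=29857 / 2160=13.82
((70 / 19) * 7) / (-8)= -245 / 76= -3.22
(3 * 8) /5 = 24 /5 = 4.80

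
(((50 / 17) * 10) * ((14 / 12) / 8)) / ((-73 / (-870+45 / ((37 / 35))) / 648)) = 31503.77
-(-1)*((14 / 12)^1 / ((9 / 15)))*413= 14455 / 18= 803.06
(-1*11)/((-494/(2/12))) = 11/2964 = 0.00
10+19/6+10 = 139/6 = 23.17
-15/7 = -2.14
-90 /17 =-5.29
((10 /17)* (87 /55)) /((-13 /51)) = -522 /143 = -3.65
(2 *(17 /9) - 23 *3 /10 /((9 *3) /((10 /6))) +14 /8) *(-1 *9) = -551 /12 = -45.92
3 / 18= 1 / 6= 0.17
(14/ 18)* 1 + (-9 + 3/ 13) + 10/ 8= -3155/ 468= -6.74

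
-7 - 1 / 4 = -29 / 4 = -7.25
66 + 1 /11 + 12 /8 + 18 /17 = 25675 /374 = 68.65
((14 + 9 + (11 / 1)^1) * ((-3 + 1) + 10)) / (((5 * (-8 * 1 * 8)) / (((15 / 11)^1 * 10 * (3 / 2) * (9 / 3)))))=-2295 / 44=-52.16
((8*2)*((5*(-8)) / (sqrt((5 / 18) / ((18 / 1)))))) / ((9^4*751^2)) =-256*sqrt(5) / 411156729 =-0.00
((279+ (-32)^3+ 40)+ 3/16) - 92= -520653/16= -32540.81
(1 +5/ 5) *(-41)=-82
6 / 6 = 1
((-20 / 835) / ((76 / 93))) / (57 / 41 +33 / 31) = -39401 / 3299920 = -0.01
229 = 229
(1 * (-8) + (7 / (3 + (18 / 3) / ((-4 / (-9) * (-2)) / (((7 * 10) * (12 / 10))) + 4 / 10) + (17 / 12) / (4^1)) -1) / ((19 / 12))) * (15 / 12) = -590035 / 56221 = -10.49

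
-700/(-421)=1.66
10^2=100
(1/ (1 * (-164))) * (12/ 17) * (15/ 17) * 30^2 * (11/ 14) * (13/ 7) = -2895750/ 580601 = -4.99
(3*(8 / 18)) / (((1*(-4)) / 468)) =-156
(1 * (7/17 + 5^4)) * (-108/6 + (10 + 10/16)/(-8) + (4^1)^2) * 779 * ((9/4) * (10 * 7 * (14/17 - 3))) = 2570125436865/4624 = 555822975.10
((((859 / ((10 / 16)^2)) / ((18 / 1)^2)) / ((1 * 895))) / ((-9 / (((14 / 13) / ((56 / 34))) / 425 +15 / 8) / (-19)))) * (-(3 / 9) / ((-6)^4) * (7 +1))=-79630159 / 1288190840625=-0.00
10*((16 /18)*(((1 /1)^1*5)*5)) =2000 /9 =222.22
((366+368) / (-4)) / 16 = -11.47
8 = 8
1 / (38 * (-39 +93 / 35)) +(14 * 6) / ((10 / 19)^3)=3481130177 / 6042000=576.16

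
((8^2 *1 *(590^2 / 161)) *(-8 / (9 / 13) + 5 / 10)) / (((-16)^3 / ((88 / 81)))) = 190497725 / 469476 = 405.77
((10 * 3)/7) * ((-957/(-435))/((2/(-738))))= -24354/7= -3479.14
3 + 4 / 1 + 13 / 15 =118 / 15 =7.87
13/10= 1.30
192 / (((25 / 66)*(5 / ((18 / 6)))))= 38016 / 125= 304.13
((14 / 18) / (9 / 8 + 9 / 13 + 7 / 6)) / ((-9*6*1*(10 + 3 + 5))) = -26 / 96957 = -0.00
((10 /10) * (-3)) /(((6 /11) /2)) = -11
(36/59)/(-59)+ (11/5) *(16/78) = 299308/678795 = 0.44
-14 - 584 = -598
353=353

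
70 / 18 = 35 / 9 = 3.89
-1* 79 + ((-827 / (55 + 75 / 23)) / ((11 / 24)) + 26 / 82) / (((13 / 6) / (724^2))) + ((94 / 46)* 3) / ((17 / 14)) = -5695196693581931 / 767965055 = -7415958.13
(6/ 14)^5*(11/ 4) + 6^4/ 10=43577109/ 336140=129.64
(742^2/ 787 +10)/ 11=558434/ 8657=64.51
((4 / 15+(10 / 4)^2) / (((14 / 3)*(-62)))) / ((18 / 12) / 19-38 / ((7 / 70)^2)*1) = 7429 / 1253365960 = 0.00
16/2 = 8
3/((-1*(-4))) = 3/4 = 0.75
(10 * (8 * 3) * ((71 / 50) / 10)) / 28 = 213 / 175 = 1.22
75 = 75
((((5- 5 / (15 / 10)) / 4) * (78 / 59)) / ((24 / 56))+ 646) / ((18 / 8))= 458278 / 1593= 287.68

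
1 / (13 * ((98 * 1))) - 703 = -895621 / 1274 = -703.00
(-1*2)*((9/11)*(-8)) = 144/11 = 13.09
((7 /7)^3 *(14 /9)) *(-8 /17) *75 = -2800 /51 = -54.90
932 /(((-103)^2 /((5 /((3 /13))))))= 60580 /31827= 1.90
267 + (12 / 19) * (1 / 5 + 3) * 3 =25941 / 95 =273.06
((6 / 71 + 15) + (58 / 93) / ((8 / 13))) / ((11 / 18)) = 1275537 / 48422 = 26.34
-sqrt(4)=-2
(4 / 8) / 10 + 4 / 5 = 17 / 20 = 0.85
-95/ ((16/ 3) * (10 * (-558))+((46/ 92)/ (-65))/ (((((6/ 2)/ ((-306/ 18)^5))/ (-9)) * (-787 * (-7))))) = 68036150/ 21317478771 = 0.00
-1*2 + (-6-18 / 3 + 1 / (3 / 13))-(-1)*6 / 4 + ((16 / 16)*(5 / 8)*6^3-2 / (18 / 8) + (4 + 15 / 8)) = 131.82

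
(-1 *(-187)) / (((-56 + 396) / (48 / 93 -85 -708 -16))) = -275693 / 620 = -444.67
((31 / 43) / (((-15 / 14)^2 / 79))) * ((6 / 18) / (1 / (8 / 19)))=3840032 / 551475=6.96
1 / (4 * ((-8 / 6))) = -3 / 16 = -0.19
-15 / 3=-5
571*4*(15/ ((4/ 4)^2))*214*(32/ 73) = 234612480/ 73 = 3213869.59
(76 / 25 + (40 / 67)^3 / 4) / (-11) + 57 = 4691202037 / 82709825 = 56.72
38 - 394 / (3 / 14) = -1800.67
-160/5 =-32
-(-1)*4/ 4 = 1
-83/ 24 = -3.46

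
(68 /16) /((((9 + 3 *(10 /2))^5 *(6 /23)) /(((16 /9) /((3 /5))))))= 0.00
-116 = -116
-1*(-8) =8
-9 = -9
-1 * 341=-341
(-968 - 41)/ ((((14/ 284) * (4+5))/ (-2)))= 286556/ 63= 4548.51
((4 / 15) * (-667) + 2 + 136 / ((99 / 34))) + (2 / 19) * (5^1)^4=-595996 / 9405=-63.37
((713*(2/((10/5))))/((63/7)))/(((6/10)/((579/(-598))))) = -29915/234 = -127.84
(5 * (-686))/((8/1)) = -1715/4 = -428.75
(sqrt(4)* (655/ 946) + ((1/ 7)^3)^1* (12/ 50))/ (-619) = -5619463/ 2510648525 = -0.00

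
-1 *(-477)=477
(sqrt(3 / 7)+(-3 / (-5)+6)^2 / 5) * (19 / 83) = 19 * sqrt(21) / 581+20691 / 10375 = 2.14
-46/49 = -0.94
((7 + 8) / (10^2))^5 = 243 / 3200000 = 0.00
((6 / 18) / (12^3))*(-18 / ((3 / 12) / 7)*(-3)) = 7 / 24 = 0.29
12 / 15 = 4 / 5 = 0.80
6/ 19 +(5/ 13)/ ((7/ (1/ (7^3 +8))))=191741/ 606879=0.32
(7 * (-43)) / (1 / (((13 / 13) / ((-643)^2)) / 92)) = -301 / 38037308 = -0.00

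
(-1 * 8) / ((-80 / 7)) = 7 / 10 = 0.70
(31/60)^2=0.27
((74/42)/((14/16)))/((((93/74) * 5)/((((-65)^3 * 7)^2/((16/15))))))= 103248461265625/93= 1110198508232.53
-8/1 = -8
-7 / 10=-0.70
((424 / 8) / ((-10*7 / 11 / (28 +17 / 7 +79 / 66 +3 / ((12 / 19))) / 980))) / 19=-93757 / 6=-15626.17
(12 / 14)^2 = 36 / 49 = 0.73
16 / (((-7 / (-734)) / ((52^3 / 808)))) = 206412544 / 707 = 291955.51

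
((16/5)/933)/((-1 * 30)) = -8/69975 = -0.00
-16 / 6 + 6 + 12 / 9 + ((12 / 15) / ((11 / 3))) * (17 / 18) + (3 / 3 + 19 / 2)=1691 / 110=15.37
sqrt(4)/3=2/3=0.67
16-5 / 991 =15851 / 991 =15.99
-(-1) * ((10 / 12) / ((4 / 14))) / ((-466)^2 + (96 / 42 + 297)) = 245 / 18266244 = 0.00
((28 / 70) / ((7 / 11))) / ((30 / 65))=1.36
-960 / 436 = -240 / 109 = -2.20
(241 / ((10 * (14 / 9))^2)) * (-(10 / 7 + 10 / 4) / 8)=-214731 / 439040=-0.49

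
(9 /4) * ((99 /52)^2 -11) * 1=-179487 /10816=-16.59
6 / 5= 1.20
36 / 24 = 1.50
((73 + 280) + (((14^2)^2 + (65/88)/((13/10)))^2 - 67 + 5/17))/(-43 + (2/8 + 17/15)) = -728589234039135/20545316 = -35462546.99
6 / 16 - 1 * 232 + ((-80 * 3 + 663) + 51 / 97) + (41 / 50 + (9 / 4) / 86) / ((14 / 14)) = 80394747 / 417100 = 192.75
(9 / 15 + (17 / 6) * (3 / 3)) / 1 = 103 / 30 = 3.43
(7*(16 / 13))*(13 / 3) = 112 / 3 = 37.33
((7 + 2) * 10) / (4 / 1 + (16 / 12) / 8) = 108 / 5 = 21.60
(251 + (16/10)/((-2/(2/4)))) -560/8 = 903/5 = 180.60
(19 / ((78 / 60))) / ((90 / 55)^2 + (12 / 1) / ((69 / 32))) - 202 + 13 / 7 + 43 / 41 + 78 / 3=-1466321617 / 8558914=-171.32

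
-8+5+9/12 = -9/4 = -2.25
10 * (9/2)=45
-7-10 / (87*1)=-619 / 87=-7.11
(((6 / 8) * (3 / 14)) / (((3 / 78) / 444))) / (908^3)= 12987 / 5240293184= 0.00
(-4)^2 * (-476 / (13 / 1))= -7616 / 13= -585.85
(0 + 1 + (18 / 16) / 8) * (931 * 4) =4247.69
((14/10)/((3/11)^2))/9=847/405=2.09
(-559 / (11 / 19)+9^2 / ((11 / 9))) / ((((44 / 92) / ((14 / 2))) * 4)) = -398153 / 121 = -3290.52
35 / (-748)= -35 / 748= -0.05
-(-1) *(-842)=-842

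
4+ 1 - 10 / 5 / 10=24 / 5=4.80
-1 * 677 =-677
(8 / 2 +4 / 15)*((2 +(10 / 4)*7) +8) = 352 / 3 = 117.33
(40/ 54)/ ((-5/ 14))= -56/ 27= -2.07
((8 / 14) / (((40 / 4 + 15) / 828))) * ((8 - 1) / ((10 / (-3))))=-4968 / 125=-39.74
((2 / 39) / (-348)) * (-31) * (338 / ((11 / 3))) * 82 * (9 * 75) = 7435350 / 319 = 23308.31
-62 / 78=-31 / 39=-0.79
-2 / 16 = -1 / 8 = -0.12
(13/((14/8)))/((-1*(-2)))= 26/7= 3.71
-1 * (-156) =156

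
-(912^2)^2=-691798081536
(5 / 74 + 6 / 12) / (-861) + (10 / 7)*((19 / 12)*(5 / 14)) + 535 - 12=467233895 / 891996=523.81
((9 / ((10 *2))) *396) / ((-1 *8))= -891 / 40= -22.28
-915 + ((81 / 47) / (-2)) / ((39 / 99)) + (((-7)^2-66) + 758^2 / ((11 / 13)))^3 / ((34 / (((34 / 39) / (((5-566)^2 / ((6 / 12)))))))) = 362674264165667469354 / 28438224529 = 12753055796.29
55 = 55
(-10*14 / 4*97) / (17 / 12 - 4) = 40740 / 31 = 1314.19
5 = 5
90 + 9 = 99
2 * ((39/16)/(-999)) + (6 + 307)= 833819/2664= 313.00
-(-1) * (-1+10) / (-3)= -3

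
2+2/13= 28/13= 2.15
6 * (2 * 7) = 84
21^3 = 9261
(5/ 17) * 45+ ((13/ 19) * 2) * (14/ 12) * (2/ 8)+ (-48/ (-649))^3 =14446655455895/ 1059541224324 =13.63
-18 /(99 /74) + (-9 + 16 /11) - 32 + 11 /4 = -50.25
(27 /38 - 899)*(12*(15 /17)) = -3072150 /323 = -9511.30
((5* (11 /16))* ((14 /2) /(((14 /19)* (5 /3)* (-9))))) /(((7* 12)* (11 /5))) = -95 /8064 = -0.01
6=6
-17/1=-17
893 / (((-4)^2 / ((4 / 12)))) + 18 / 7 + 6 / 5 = 37591 / 1680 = 22.38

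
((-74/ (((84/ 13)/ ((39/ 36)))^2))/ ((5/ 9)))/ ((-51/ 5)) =1056757/ 2878848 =0.37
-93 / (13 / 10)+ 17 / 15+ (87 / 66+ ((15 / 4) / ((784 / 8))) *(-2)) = -29077709 / 420420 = -69.16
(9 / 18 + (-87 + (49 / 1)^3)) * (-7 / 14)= -58781.25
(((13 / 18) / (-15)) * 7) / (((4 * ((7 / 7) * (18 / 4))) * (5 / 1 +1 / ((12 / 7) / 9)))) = -0.00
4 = 4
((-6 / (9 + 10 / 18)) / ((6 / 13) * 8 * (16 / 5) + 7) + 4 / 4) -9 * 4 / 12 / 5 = 96403 / 262945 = 0.37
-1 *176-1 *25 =-201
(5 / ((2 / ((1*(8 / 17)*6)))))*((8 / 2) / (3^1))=160 / 17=9.41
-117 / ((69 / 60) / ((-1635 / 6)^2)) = -173759625 / 23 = -7554766.30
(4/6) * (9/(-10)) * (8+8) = -48/5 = -9.60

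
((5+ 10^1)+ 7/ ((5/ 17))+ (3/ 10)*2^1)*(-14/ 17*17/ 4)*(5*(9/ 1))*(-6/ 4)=37233/ 4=9308.25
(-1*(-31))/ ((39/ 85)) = 2635/ 39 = 67.56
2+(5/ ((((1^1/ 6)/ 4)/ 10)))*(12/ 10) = 1442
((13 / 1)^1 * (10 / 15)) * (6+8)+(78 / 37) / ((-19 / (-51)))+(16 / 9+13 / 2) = 1711703 / 12654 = 135.27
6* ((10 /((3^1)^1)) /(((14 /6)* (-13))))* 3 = -180 /91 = -1.98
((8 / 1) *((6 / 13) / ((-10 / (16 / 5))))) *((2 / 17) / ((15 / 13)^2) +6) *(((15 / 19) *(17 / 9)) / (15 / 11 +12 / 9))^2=-6131637248 / 2787993975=-2.20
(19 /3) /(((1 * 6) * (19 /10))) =5 /9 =0.56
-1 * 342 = -342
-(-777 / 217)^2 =-12321 / 961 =-12.82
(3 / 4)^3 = 27 / 64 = 0.42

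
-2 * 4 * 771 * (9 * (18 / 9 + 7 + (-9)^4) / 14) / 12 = -15196410 / 7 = -2170915.71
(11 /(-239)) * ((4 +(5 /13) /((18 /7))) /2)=-10681 /111852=-0.10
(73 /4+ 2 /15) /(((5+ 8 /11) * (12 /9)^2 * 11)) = 0.16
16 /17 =0.94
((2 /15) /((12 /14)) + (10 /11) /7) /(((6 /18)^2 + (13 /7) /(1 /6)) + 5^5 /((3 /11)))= 989 /39742120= 0.00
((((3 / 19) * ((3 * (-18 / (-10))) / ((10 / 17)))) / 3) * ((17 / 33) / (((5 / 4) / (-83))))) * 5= -82.63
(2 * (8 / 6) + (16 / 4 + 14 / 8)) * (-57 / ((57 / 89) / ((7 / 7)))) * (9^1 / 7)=-26967 / 28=-963.11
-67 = -67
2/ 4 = 1/ 2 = 0.50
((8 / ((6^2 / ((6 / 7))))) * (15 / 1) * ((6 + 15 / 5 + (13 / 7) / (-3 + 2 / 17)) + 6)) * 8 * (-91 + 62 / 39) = -2747198080 / 93639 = -29338.18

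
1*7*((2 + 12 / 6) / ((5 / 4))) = 112 / 5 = 22.40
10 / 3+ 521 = 1573 / 3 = 524.33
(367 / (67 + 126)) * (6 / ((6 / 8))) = 2936 / 193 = 15.21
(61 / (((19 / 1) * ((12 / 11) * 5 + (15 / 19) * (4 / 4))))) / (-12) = -0.04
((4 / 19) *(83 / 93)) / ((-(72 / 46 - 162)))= 3818 / 3260115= 0.00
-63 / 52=-1.21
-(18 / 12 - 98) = 193 / 2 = 96.50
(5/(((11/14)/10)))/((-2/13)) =-4550/11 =-413.64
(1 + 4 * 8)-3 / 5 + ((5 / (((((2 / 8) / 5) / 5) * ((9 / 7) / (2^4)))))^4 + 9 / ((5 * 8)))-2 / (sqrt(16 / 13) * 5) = 78675968000001712421 / 52488-sqrt(13) / 10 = 1498932479804940.05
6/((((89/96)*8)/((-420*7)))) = -211680/89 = -2378.43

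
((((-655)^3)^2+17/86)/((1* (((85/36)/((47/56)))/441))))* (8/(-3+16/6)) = -1085871459266926477780698/3655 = -297092054518994932361.34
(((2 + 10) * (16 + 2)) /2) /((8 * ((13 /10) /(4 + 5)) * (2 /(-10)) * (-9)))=675 /13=51.92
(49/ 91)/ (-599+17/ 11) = -0.00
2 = 2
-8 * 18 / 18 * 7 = -56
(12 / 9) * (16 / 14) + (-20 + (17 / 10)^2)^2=294.28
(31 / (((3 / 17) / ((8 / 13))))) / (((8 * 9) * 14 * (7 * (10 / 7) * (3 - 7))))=-527 / 196560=-0.00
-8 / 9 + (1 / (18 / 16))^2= -8 / 81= -0.10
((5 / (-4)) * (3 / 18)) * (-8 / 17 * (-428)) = -2140 / 51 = -41.96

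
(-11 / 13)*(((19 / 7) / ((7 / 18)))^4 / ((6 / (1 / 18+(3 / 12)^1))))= -7663656726 / 74942413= -102.26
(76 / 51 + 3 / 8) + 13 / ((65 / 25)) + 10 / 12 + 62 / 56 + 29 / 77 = 96157 / 10472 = 9.18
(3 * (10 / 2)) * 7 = 105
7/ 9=0.78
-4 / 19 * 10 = -40 / 19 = -2.11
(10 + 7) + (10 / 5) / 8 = 69 / 4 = 17.25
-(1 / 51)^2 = -1 / 2601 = -0.00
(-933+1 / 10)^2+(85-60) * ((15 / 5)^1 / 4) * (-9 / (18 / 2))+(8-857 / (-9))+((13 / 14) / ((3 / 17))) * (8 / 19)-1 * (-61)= 52096438351 / 59850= 870450.10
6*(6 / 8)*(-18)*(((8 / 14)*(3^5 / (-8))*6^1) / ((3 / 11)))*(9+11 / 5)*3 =5196312 / 5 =1039262.40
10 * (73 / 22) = 365 / 11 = 33.18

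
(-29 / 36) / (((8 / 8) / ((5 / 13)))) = -145 / 468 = -0.31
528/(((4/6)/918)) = 727056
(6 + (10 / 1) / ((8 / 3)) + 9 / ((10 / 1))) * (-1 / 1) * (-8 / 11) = 426 / 55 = 7.75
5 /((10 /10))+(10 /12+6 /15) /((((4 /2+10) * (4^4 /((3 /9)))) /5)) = 276517 /55296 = 5.00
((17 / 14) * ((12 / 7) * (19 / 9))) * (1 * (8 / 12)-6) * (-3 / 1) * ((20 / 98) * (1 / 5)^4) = 20672 / 900375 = 0.02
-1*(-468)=468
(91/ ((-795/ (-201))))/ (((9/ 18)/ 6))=73164/ 265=276.09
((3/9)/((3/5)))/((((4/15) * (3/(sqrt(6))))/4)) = 25 * sqrt(6)/9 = 6.80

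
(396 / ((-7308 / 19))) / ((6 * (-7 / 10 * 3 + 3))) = -1045 / 5481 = -0.19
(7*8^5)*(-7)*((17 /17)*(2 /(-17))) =3211264 /17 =188897.88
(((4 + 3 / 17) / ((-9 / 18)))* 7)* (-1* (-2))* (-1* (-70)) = -139160 / 17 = -8185.88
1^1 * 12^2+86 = 230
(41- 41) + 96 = 96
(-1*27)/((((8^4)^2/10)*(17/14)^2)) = -6615/606076928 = -0.00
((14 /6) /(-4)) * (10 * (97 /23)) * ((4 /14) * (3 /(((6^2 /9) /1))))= -485 /92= -5.27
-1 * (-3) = 3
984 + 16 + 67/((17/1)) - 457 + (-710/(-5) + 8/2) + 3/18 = 70697/102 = 693.11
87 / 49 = 1.78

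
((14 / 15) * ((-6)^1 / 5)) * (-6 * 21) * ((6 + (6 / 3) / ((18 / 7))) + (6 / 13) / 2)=989.05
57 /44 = 1.30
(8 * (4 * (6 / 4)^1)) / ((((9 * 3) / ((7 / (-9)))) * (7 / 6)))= -32 / 27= -1.19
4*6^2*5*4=2880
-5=-5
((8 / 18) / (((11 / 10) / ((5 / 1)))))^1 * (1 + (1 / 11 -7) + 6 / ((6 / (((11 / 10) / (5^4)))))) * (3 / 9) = -1624516 / 408375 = -3.98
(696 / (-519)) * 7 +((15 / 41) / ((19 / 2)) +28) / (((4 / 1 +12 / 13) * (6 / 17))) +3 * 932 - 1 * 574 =57669480769 / 25875264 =2228.75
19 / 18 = 1.06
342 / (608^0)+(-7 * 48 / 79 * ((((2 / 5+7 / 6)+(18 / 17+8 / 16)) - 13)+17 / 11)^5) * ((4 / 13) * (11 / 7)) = 447322865566833389661002 / 5404068329987559375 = 82775.21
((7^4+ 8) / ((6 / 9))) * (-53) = -383031 / 2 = -191515.50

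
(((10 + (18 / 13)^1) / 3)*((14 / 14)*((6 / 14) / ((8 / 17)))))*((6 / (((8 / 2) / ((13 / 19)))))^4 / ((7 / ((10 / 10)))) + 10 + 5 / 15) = 288971931215 / 7969389792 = 36.26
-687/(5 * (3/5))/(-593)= 0.39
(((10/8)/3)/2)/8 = 5/192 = 0.03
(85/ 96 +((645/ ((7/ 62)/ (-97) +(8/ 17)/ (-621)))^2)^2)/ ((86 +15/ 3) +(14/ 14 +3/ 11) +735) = 593948176981612697450347898586010807825945867/ 38720286978772708570235520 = 15339456995947055389.28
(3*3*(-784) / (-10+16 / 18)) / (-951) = -10584 / 12997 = -0.81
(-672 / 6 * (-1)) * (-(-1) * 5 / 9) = 560 / 9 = 62.22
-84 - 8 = -92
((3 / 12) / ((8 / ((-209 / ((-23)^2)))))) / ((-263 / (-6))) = -627 / 2226032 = -0.00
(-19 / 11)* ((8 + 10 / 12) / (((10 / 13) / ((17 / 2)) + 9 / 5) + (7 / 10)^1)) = -222547 / 37785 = -5.89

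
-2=-2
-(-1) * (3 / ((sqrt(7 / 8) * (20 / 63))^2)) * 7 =238.14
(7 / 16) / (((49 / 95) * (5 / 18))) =171 / 56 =3.05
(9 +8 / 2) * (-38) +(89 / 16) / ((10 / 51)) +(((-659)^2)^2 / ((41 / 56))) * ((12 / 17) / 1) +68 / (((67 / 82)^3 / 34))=6098953626424095336369 / 33541089760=181835285319.13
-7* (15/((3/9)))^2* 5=-70875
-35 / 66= -0.53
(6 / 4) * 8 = 12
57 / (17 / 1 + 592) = 19 / 203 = 0.09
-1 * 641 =-641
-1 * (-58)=58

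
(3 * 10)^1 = 30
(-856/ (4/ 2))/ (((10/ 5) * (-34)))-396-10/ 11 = -73045/ 187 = -390.61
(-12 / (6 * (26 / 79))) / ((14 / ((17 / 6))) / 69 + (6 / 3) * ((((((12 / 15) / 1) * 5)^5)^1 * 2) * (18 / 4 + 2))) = -30889 / 135330156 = -0.00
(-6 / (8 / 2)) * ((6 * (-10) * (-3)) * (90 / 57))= -8100 / 19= -426.32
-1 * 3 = -3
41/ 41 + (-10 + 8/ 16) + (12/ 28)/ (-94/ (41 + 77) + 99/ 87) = -29615/ 4088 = -7.24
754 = 754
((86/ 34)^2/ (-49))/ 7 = -1849/ 99127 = -0.02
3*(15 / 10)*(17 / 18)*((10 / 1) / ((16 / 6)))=255 / 16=15.94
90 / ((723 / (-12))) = -360 / 241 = -1.49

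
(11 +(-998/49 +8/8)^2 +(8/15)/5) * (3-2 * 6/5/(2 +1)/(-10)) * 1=764996188/643125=1189.50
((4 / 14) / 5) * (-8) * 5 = -16 / 7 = -2.29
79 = 79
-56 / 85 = -0.66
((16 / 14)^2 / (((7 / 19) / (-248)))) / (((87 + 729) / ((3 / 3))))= -18848 / 17493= -1.08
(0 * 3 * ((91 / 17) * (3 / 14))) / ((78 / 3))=0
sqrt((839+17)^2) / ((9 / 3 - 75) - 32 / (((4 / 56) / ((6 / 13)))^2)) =-18083 / 29745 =-0.61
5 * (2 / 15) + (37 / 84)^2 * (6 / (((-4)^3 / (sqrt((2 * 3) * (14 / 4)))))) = 2 / 3 - 1369 * sqrt(21) / 75264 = 0.58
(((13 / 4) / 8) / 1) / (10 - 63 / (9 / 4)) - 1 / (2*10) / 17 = -0.03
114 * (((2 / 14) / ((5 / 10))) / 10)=114 / 35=3.26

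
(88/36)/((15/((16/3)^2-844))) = -32296/243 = -132.91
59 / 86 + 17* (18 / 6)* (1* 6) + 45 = 30245 / 86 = 351.69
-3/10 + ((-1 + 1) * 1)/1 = -0.30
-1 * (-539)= 539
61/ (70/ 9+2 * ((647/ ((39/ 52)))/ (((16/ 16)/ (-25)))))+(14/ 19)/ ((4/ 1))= 674012/ 3687235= 0.18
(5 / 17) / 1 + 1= 22 / 17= 1.29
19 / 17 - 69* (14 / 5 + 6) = -51517 / 85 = -606.08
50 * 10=500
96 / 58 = 48 / 29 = 1.66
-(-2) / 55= 2 / 55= 0.04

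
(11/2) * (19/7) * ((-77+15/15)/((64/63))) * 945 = -33773355/32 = -1055417.34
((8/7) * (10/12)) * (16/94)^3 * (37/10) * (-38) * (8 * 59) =-679559168/2180283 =-311.68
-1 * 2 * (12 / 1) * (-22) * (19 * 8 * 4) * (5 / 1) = 1605120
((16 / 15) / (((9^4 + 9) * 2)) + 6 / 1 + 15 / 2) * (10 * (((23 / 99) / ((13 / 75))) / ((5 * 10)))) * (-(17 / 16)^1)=-40015331 / 10406880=-3.85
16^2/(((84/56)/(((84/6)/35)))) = 1024/15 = 68.27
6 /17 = 0.35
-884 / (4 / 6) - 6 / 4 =-2655 / 2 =-1327.50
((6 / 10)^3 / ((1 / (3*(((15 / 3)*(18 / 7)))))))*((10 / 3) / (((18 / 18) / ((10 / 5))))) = 1944 / 35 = 55.54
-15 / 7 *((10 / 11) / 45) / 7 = -10 / 1617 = -0.01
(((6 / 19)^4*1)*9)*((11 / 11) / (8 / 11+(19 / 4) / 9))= 4618944 / 64769537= 0.07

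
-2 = -2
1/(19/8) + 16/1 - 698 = -12950/19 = -681.58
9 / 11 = 0.82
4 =4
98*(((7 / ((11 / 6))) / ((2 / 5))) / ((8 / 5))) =25725 / 44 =584.66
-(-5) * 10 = 50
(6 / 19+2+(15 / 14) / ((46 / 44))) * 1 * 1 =10219 / 3059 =3.34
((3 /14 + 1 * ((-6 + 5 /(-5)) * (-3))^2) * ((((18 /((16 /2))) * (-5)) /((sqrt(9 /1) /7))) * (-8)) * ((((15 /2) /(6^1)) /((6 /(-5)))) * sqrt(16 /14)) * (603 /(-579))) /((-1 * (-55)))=31039425 * sqrt(14) /59444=1953.75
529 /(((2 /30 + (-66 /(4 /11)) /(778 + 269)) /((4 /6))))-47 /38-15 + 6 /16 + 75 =-551207127 /169784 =-3246.52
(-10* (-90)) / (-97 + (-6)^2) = -900 / 61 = -14.75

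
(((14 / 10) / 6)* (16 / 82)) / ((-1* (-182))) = 2 / 7995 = 0.00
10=10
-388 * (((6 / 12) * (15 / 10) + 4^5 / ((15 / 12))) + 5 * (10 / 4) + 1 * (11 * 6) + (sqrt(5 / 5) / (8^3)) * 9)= -223107469 / 640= -348605.42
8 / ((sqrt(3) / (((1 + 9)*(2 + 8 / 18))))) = 1760*sqrt(3) / 27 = 112.90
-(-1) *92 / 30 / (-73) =-46 / 1095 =-0.04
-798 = -798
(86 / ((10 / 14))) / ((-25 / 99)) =-59598 / 125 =-476.78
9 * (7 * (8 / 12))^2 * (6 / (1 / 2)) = 2352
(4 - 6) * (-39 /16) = 39 /8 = 4.88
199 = 199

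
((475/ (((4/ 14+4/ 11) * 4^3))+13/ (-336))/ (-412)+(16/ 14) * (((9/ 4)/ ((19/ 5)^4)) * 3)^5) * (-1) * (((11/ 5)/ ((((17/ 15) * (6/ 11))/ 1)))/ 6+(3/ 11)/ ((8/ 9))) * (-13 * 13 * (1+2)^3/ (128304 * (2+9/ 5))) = -561170594412466491829707310889131235/ 2409812987417612379331689214033107812352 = -0.00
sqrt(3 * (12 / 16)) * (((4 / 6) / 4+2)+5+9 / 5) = 269 / 20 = 13.45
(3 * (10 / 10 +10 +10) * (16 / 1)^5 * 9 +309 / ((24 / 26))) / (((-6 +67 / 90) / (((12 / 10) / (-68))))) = 1996351.08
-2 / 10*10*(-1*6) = 12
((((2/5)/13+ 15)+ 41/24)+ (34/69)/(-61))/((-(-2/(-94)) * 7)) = -112.34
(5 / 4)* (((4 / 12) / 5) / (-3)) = -1 / 36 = -0.03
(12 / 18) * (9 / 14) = 3 / 7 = 0.43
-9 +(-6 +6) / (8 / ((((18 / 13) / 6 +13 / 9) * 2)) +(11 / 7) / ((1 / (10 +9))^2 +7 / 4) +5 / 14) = -9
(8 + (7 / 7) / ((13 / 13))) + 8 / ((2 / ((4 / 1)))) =25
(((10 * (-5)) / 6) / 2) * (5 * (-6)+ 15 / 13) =3125 / 26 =120.19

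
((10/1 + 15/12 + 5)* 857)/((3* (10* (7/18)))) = 33423/28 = 1193.68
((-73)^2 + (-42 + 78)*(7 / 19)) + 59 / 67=6801822 / 1273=5343.14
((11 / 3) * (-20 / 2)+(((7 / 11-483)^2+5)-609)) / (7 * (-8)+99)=5396.14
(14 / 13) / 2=7 / 13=0.54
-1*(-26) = 26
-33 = -33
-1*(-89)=89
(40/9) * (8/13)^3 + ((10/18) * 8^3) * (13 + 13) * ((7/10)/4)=1295.26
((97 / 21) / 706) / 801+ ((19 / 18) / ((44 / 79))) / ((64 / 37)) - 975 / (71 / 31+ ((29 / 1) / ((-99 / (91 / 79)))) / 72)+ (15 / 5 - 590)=-1350951600199894364533 / 1334297676767666688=-1012.48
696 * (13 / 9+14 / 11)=62408 / 33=1891.15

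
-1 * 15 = -15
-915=-915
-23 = -23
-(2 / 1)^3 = -8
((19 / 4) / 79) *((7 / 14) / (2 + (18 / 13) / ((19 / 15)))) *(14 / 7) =4693 / 241424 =0.02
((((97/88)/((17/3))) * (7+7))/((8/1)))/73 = 0.00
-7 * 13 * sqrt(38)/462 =-13 * sqrt(38)/66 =-1.21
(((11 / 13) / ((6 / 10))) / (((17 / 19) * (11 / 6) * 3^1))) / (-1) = -190 / 663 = -0.29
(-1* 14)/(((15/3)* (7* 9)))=-2/45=-0.04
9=9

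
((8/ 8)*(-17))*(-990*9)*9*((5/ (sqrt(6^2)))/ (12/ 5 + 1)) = 334125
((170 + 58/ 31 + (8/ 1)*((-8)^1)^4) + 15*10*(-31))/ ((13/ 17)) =14908762/ 403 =36994.45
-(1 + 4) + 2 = -3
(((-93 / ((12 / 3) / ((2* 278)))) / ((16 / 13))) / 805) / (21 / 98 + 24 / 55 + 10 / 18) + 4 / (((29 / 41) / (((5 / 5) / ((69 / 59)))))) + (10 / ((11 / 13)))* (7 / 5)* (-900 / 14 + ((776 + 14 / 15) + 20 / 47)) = 313762582573373 / 26607777240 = 11792.14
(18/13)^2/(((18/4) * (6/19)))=228/169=1.35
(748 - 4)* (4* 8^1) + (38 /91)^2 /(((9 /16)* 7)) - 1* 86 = 12375861670 /521703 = 23722.04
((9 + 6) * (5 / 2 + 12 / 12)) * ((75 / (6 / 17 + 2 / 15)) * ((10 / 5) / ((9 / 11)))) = 2454375 / 124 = 19793.35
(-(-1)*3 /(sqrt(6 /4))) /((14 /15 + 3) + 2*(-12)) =-15*sqrt(6) /301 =-0.12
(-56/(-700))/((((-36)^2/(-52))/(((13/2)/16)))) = -169/129600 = -0.00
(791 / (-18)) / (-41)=791 / 738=1.07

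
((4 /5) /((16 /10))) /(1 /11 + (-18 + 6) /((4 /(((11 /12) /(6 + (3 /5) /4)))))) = -1.40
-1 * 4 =-4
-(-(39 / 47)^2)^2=-2313441 / 4879681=-0.47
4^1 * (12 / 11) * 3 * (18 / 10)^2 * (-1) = -42.41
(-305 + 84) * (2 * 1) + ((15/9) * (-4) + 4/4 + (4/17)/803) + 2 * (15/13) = -237104063/532389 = -445.36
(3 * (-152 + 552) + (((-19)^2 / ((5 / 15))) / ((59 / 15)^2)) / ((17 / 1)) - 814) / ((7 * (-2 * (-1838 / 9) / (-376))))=-19530753462 / 380685641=-51.30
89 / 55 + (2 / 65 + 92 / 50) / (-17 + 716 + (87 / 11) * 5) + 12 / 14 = 125939039 / 50825775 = 2.48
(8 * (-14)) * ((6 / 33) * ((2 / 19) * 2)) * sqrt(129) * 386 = -18795.07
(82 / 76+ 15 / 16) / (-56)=-613 / 17024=-0.04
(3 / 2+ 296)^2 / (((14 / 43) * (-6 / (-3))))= 2174725 / 16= 135920.31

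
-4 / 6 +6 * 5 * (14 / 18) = 68 / 3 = 22.67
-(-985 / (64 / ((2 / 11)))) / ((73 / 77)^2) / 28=75845 / 682112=0.11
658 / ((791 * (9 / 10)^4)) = 940000 / 741393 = 1.27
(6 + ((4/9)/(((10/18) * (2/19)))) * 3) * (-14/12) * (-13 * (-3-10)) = -28392/5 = -5678.40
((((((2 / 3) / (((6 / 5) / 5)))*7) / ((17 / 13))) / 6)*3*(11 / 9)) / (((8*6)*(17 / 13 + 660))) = 325325 / 1136454624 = 0.00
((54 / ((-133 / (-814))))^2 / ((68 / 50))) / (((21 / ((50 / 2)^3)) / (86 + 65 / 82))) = 447622680810937500 / 86304631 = 5186543011.94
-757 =-757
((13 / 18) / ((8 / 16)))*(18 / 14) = 13 / 7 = 1.86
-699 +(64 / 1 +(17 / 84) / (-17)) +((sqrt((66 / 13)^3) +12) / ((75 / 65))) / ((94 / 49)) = -12428119 / 19740 +539 * sqrt(858) / 3055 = -624.42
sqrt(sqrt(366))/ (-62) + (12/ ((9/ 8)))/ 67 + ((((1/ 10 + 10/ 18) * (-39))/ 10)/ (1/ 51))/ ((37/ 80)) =-10477436/ 37185 - 366^(1/ 4)/ 62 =-281.84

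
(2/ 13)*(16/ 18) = 16/ 117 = 0.14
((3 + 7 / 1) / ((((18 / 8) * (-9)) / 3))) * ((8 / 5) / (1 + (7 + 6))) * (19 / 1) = -608 / 189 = -3.22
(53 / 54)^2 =2809 / 2916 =0.96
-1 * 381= -381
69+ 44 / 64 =1115 / 16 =69.69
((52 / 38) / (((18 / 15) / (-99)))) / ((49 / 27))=-57915 / 931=-62.21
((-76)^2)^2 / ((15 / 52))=1734833152 / 15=115655543.47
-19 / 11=-1.73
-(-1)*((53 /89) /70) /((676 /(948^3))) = 5644310472 /526435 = 10721.76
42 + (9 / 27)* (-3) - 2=39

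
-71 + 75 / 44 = -3049 / 44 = -69.30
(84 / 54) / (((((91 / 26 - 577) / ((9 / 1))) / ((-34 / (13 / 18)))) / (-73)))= -1250928 / 14911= -83.89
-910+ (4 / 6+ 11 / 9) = -8173 / 9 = -908.11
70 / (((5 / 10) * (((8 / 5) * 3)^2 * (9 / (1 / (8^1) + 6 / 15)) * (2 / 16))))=1225 / 432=2.84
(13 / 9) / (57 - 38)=13 / 171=0.08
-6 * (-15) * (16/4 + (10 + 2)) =1440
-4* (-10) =40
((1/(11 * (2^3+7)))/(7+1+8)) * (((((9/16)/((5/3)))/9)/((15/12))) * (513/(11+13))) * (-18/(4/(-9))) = 13851/1408000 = 0.01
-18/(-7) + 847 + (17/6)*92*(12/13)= 99207/91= 1090.19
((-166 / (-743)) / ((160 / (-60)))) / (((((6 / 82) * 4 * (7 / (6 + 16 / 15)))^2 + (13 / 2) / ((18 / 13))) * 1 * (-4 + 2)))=10581842889 / 1207069479886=0.01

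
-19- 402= -421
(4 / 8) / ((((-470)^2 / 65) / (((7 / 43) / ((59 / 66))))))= 3003 / 112084660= 0.00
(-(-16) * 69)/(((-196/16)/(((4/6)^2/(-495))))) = 5888/72765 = 0.08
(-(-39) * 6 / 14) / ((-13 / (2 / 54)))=-0.05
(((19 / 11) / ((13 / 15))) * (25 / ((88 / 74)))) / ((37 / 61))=434625 / 6292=69.08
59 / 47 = 1.26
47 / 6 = 7.83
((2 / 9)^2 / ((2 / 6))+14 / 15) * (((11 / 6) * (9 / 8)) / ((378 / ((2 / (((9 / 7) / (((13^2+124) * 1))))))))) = 235279 / 87480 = 2.69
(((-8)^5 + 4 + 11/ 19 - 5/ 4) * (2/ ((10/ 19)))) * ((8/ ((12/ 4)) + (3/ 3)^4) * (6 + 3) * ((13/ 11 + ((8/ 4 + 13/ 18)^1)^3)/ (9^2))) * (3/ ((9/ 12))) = -682269098965/ 157464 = -4332857.66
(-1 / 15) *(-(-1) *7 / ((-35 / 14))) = 14 / 75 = 0.19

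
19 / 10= 1.90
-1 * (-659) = 659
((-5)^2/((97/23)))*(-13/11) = -7475/1067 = -7.01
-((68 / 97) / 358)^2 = -0.00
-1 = -1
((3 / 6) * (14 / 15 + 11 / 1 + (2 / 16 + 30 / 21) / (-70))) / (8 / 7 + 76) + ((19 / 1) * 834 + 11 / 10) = 5750623663 / 362880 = 15847.18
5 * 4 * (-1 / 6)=-10 / 3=-3.33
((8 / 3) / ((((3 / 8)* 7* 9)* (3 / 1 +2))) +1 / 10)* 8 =556 / 567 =0.98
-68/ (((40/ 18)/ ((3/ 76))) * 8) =-459/ 3040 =-0.15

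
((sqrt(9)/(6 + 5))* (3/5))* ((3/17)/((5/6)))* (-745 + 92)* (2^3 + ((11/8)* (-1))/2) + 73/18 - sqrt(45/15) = -54331229/336600 - sqrt(3) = -163.14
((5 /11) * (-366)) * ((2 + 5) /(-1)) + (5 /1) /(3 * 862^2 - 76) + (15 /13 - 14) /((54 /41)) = 9938583897289 /8606385216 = 1154.79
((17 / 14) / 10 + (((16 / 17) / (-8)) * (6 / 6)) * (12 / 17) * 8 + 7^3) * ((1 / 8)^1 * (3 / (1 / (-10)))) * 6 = -124702317 / 16184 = -7705.28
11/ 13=0.85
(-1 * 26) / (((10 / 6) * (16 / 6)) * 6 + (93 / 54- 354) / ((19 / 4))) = 2223 / 4061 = 0.55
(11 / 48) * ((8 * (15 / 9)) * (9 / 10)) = 11 / 4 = 2.75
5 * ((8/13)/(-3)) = -40/39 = -1.03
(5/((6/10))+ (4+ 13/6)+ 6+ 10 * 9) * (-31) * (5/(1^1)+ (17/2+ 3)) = -226083/4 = -56520.75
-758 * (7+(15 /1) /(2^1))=-10991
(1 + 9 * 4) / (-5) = -37 / 5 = -7.40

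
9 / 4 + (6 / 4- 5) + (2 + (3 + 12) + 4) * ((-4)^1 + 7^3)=28471 / 4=7117.75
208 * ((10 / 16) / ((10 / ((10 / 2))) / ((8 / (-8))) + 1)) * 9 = -1170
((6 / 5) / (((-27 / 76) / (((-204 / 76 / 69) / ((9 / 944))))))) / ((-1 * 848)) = -8024 / 493695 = -0.02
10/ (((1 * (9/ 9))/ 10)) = 100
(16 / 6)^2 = 64 / 9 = 7.11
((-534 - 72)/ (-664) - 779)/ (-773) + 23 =24.01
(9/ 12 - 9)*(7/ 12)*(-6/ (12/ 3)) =231/ 32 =7.22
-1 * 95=-95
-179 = -179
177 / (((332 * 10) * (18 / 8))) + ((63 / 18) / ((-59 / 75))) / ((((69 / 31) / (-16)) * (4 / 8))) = 216212063 / 3378930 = 63.99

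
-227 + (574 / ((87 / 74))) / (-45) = -931181 / 3915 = -237.85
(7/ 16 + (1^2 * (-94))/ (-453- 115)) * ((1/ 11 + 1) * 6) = 6165/ 1562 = 3.95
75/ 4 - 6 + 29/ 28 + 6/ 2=235/ 14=16.79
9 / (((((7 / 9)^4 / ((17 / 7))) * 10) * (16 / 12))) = 3011499 / 672280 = 4.48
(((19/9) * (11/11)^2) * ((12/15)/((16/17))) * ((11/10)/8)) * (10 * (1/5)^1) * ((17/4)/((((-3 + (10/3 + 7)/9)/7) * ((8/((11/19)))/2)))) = -734349/640000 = -1.15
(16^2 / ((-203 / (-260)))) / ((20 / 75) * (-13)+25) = 998400 / 65569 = 15.23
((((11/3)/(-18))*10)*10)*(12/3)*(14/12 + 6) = -47300/81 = -583.95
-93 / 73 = -1.27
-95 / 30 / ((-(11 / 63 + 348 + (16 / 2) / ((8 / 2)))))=399 / 44122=0.01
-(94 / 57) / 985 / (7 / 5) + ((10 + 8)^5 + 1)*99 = 14704053418499 / 78603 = 187067331.00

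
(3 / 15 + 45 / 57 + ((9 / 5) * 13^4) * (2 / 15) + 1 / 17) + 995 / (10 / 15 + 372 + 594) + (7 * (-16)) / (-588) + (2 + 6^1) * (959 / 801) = 36063313088881 / 5252076900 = 6866.49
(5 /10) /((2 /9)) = 9 /4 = 2.25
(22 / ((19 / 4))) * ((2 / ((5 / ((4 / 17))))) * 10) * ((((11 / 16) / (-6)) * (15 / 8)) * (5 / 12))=-0.39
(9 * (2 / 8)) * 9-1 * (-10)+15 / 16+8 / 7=32.33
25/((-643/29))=-725/643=-1.13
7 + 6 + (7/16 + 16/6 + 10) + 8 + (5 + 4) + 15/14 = 14843/336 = 44.18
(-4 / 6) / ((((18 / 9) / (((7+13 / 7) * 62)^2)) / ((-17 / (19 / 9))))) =753593136 / 931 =809444.83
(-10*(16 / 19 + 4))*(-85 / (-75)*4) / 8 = -1564 / 57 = -27.44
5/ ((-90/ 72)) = -4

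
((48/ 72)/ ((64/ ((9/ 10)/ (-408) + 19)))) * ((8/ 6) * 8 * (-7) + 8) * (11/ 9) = -16.12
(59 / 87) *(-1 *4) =-236 / 87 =-2.71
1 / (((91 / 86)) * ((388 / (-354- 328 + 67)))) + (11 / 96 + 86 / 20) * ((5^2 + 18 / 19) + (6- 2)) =10522221797 / 80502240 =130.71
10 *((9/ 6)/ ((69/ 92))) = 20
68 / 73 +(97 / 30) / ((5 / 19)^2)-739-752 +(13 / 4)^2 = -627573697 / 438000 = -1432.82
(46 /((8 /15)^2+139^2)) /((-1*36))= -575 /8694578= -0.00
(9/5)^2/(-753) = -27/6275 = -0.00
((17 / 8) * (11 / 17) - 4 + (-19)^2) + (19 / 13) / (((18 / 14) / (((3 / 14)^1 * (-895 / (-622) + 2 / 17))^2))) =14590525504925 / 40698649264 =358.50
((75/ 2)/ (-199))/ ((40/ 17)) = -255/ 3184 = -0.08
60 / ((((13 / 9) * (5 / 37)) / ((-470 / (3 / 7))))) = -4382280 / 13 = -337098.46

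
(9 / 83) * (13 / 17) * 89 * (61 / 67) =635193 / 94537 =6.72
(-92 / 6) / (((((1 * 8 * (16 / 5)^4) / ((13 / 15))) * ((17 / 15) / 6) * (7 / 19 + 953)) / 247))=-877004375 / 40362049536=-0.02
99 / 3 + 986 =1019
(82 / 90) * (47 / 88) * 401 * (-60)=-772727 / 66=-11707.98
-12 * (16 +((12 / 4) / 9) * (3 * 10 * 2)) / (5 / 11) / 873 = -528 / 485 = -1.09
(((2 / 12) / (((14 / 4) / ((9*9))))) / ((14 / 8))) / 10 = 54 / 245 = 0.22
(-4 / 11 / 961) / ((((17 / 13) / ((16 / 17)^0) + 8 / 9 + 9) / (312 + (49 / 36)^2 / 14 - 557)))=8251061 / 997056720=0.01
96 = 96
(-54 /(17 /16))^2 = 746496 /289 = 2583.03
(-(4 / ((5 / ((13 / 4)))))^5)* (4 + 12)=-5940688 / 3125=-1901.02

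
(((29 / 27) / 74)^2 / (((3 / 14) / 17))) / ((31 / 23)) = 2301817 / 185628186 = 0.01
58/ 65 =0.89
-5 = -5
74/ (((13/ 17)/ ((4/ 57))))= 5032/ 741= 6.79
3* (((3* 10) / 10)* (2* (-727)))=-13086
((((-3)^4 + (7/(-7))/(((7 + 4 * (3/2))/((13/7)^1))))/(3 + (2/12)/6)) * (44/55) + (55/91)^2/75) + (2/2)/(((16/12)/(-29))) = -20636281/54157740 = -0.38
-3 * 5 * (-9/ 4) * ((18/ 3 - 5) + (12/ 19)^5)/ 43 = 367865685/ 425889028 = 0.86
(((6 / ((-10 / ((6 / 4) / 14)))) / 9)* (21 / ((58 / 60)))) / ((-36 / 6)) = 3 / 116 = 0.03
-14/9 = -1.56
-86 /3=-28.67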